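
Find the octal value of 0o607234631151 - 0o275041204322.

Subtract column by column in base 8:
  1-2 → 7 (borrow)
  5-2-1 → 2
  1-3 → 6 (borrow)
  1-4-1 → 4 (borrow)
  3-0-1 → 2
  6-2 → 4
  4-1 → 3
  3-4 → 7 (borrow)
  2-0-1 → 1
  7-5 → 2
  0-7 → 1 (borrow)
  6-2-1 → 3

0o312173424627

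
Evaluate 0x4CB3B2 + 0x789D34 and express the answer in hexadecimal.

0xC550E6

Add column by column in base 16, right to left:
  2+4 = 6
  B+3 = E
  3+D = 0 carry 1
  B+9+1 = 5 carry 1
  C+8+1 = 5 carry 1
  4+7+1 = C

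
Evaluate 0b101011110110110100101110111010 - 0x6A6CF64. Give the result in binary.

0b100101001101000111110001010110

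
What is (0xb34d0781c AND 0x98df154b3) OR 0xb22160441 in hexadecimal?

0xb26d65451

0xb34d0781c AND 0x98df154b3 = 0x904d05010.
Then OR with 0xb22160441.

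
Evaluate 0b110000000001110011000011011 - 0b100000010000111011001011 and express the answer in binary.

Subtract column by column in base 2:
  1-1 → 0
  1-1 → 0
  0-0 → 0
  1-1 → 0
  1-0 → 1
  0-0 → 0
  0-1 → 1 (borrow)
  0-1-1 → 0 (borrow)
  0-0-1 → 1 (borrow)
  1-1-1 → 1 (borrow)
  1-1-1 → 1 (borrow)
  0-1-1 → 0 (borrow)
  0-0-1 → 1 (borrow)
  1-0-1 → 0
  1-0 → 1
  1-0 → 1
  0-1 → 1 (borrow)
  0-0-1 → 1 (borrow)
  0-0-1 → 1 (borrow)
  0-0-1 → 1 (borrow)
  0-0-1 → 1 (borrow)
  0-0-1 → 1 (borrow)
  0-0-1 → 1 (borrow)
  0-1-1 → 0 (borrow)
  0-0-1 → 1 (borrow)
  1-0-1 → 0
  1-0 → 1

0b101011111111101011101010000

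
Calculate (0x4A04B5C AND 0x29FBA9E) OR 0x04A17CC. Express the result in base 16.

0xCA1FDC

0x4A04B5C AND 0x29FBA9E = 0x0800A1C.
Then OR with 0x04A17CC.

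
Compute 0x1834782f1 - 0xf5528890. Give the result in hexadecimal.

0x8df4fa61

Subtract column by column in base 16:
  1-0 → 1
  f-9 → 6
  2-8 → a (borrow)
  8-8-1 → f (borrow)
  7-2-1 → 4
  4-5 → f (borrow)
  3-5-1 → d (borrow)
  8-f-1 → 8 (borrow)
  1-0-1 → 0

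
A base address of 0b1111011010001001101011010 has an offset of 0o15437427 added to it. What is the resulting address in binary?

0o15437427 = 0b1101100011111100010111 in binary.
Add column by column in base 2, right to left:
  0+1 = 1
  1+1 = 0 carry 1
  0+1+1 = 0 carry 1
  1+0+1 = 0 carry 1
  1+1+1 = 1 carry 1
  0+0+1 = 1
  1+0 = 1
  0+0 = 0
  1+1 = 0 carry 1
  1+1+1 = 1 carry 1
  0+1+1 = 0 carry 1
  0+1+1 = 0 carry 1
  1+1+1 = 1 carry 1
  0+1+1 = 0 carry 1
  0+0+1 = 1
  0+0 = 0
  1+0 = 1
  0+1 = 1
  1+1 = 0 carry 1
  1+0+1 = 0 carry 1
  0+1+1 = 0 carry 1
  1+1+1 = 1 carry 1
  1+0+1 = 0 carry 1
  1+0+1 = 0 carry 1
  1+0+1 = 0 carry 1
  final carry 1

0b10001000110101001001110001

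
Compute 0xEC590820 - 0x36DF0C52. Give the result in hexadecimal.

Subtract column by column in base 16:
  0-2 → E (borrow)
  2-5-1 → C (borrow)
  8-C-1 → B (borrow)
  0-0-1 → F (borrow)
  9-F-1 → 9 (borrow)
  5-D-1 → 7 (borrow)
  C-6-1 → 5
  E-3 → B

0xB579FBCE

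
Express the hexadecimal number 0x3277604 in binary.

0b11001001110111011000000100

Expand each hex digit to 4 bits: 3=0011 2=0010 7=0111 7=0111 6=0110 0=0000 4=0100.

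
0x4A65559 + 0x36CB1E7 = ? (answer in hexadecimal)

Add column by column in base 16, right to left:
  9+7 = 0 carry 1
  5+E+1 = 4 carry 1
  5+1+1 = 7
  5+B = 0 carry 1
  6+C+1 = 3 carry 1
  A+6+1 = 1 carry 1
  4+3+1 = 8

0x8130740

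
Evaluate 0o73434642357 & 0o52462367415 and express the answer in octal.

0o52420242015

AND each oct digit independently (no carries):
  7&5=5, 3&2=2, 4&4=4, 3&6=2, 4&2=0, 6&3=2, 4&6=4, 2&7=2, 3&4=0, 5&1=1, 7&5=5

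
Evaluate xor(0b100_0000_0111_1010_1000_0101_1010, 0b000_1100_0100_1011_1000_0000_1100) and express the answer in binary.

0b100110000110001000001010110

XOR bit by bit (1 where the bits differ):
  100000001111010100001011010
^ 000110001001011100000001100
= 100110000110001000001010110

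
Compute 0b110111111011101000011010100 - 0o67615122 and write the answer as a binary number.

0o67615122 = 0b110111110001101001010010 in binary.
Subtract column by column in base 2:
  0-0 → 0
  0-1 → 1 (borrow)
  1-0-1 → 0
  0-0 → 0
  1-1 → 0
  0-0 → 0
  1-1 → 0
  1-0 → 1
  0-0 → 0
  0-1 → 1 (borrow)
  0-0-1 → 1 (borrow)
  0-1-1 → 0 (borrow)
  1-1-1 → 1 (borrow)
  0-0-1 → 1 (borrow)
  1-0-1 → 0
  1-0 → 1
  1-1 → 0
  0-1 → 1 (borrow)
  1-1-1 → 1 (borrow)
  1-1-1 → 1 (borrow)
  1-1-1 → 1 (borrow)
  1-0-1 → 0
  1-1 → 0
  1-1 → 0
  0-0 → 0
  1-0 → 1
  1-0 → 1

0b110000111101011011010000010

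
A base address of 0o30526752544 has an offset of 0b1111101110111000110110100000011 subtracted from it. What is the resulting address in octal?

0b1111101110111000110110100000011 = 0o17567066403 in octal.
Subtract column by column in base 8:
  4-3 → 1
  4-0 → 4
  5-4 → 1
  2-6 → 4 (borrow)
  5-6-1 → 6 (borrow)
  7-0-1 → 6
  6-7 → 7 (borrow)
  2-6-1 → 3 (borrow)
  5-5-1 → 7 (borrow)
  0-7-1 → 0 (borrow)
  3-1-1 → 1

0o10737664141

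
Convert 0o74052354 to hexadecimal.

Each octal digit is 3 bits: 7=111 4=100 0=000 5=101 2=010 3=011 5=101 4=100.
Group the bits into nibbles: 1111 0000 0101 0100 1110 1100 → f054ec.

0xf054ec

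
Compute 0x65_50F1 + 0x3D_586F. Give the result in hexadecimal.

Add column by column in base 16, right to left:
  1+F = 0 carry 1
  F+6+1 = 6 carry 1
  0+8+1 = 9
  5+5 = A
  5+D = 2 carry 1
  6+3+1 = A

0xA2A960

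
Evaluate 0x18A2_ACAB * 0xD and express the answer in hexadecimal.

0x14042C4AF

Multiply each base-16 digit by 13, carrying:
  B×13 = 143 → write F carry 8
  A×13+8 = 138 → write A carry 8
  C×13+8 = 164 → write 4 carry 10
  A×13+10 = 140 → write C carry 8
  2×13+8 = 34 → write 2 carry 2
  A×13+2 = 132 → write 4 carry 8
  8×13+8 = 112 → write 0 carry 7
  1×13+7 = 20 → write 4 carry 1
  remaining carry: 1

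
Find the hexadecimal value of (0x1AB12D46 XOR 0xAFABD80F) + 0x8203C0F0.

0x1371EB639

First 0x1AB12D46 XOR 0xAFABD80F = 0xB51AF549.
Add column by column in base 16, right to left:
  9+0 = 9
  4+F = 3 carry 1
  5+0+1 = 6
  F+C = B carry 1
  A+3+1 = E
  1+0 = 1
  5+2 = 7
  B+8 = 3 carry 1
  final carry 1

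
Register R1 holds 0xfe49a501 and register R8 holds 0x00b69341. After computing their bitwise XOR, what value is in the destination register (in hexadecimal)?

XOR each hex digit independently (no carries):
  f^0=f, e^0=e, 4^b=f, 9^6=f, a^9=3, 5^3=6, 0^4=4, 1^1=0

0xfeff3640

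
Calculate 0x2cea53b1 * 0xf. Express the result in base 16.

0x2a1bae75f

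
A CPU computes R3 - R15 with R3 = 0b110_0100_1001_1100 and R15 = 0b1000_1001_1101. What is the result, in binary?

Subtract column by column in base 2:
  0-1 → 1 (borrow)
  0-0-1 → 1 (borrow)
  1-1-1 → 1 (borrow)
  1-1-1 → 1 (borrow)
  1-1-1 → 1 (borrow)
  0-0-1 → 1 (borrow)
  0-0-1 → 1 (borrow)
  1-1-1 → 1 (borrow)
  0-0-1 → 1 (borrow)
  0-0-1 → 1 (borrow)
  1-0-1 → 0
  0-1 → 1 (borrow)
  0-0-1 → 1 (borrow)
  1-0-1 → 0
  1-0 → 1

0b101101111111111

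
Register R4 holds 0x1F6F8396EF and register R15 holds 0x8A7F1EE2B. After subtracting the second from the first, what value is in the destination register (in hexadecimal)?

0x16C791A8C4

Subtract column by column in base 16:
  F-B → 4
  E-2 → C
  6-E → 8 (borrow)
  9-E-1 → A (borrow)
  3-1-1 → 1
  8-F → 9 (borrow)
  F-7-1 → 7
  6-A → C (borrow)
  F-8-1 → 6
  1-0 → 1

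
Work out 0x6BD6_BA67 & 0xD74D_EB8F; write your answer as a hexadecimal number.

AND each hex digit independently (no carries):
  6&D=4, B&7=3, D&4=4, 6&D=4, B&E=A, A&B=A, 6&8=0, 7&F=7

0x4344AA07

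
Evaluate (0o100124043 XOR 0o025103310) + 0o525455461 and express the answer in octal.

0o652505034

First 0o100124043 XOR 0o025103310 = 0o125027353.
Add column by column in base 8, right to left:
  3+1 = 4
  5+6 = 3 carry 1
  3+4+1 = 0 carry 1
  7+5+1 = 5 carry 1
  2+5+1 = 0 carry 1
  0+4+1 = 5
  5+5 = 2 carry 1
  2+2+1 = 5
  1+5 = 6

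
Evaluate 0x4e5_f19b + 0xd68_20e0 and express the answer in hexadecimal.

0x124e127b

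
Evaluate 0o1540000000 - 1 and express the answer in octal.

0o1537777777

The trailing 7 digits are 0, so subtracting 1 borrows through: they become 7 and the next digit up decrements.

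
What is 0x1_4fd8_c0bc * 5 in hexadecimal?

Multiply each base-16 digit by 5, carrying:
  c×5 = 60 → write c carry 3
  b×5+3 = 58 → write a carry 3
  0×5+3 = 3 → write 3
  c×5 = 60 → write c carry 3
  8×5+3 = 43 → write b carry 2
  d×5+2 = 67 → write 3 carry 4
  f×5+4 = 79 → write f carry 4
  4×5+4 = 24 → write 8 carry 1
  1×5+1 = 6 → write 6

0x68f3bc3ac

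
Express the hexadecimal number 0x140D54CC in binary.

Expand each hex digit to 4 bits: 1=0001 4=0100 0=0000 D=1101 5=0101 4=0100 C=1100 C=1100.

0b10100000011010101010011001100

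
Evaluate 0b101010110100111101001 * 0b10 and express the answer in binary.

Multiply each base-2 digit by 2, carrying:
  1×2 = 2 → write 0 carry 1
  0×2+1 = 1 → write 1
  0×2 = 0 → write 0
  1×2 = 2 → write 0 carry 1
  0×2+1 = 1 → write 1
  1×2 = 2 → write 0 carry 1
  1×2+1 = 3 → write 1 carry 1
  1×2+1 = 3 → write 1 carry 1
  1×2+1 = 3 → write 1 carry 1
  0×2+1 = 1 → write 1
  0×2 = 0 → write 0
  1×2 = 2 → write 0 carry 1
  0×2+1 = 1 → write 1
  1×2 = 2 → write 0 carry 1
  1×2+1 = 3 → write 1 carry 1
  0×2+1 = 1 → write 1
  1×2 = 2 → write 0 carry 1
  0×2+1 = 1 → write 1
  1×2 = 2 → write 0 carry 1
  0×2+1 = 1 → write 1
  1×2 = 2 → write 0 carry 1
  remaining carry: 1

0b1010101101001111010010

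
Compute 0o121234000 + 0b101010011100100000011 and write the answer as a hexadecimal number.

0o121234000 = 0x1453800 in hexadecimal.
0b101010011100100000011 = 0x153903 in hexadecimal.
Add column by column in base 16, right to left:
  0+3 = 3
  0+0 = 0
  8+9 = 1 carry 1
  3+3+1 = 7
  5+5 = A
  4+1 = 5
  1+0 = 1

0x15A7103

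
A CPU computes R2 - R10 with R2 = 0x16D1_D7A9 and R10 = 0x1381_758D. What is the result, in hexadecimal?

Subtract column by column in base 16:
  9-D → C (borrow)
  A-8-1 → 1
  7-5 → 2
  D-7 → 6
  1-1 → 0
  D-8 → 5
  6-3 → 3
  1-1 → 0

0x350621C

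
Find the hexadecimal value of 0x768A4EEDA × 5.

0x250B38AA42

Multiply each base-16 digit by 5, carrying:
  A×5 = 50 → write 2 carry 3
  D×5+3 = 68 → write 4 carry 4
  E×5+4 = 74 → write A carry 4
  E×5+4 = 74 → write A carry 4
  4×5+4 = 24 → write 8 carry 1
  A×5+1 = 51 → write 3 carry 3
  8×5+3 = 43 → write B carry 2
  6×5+2 = 32 → write 0 carry 2
  7×5+2 = 37 → write 5 carry 2
  remaining carry: 2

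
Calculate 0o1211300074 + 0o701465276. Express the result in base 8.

0o2112765372

Add column by column in base 8, right to left:
  4+6 = 2 carry 1
  7+7+1 = 7 carry 1
  0+2+1 = 3
  0+5 = 5
  0+6 = 6
  3+4 = 7
  1+1 = 2
  1+0 = 1
  2+7 = 1 carry 1
  1+0+1 = 2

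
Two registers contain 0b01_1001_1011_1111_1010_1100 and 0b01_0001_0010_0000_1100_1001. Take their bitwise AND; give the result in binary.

0b0100010010000010001000

AND bit by bit (1 only where both bits are 1):
  0110011011111110101100
& 0100010010000011001001
= 0100010010000010001000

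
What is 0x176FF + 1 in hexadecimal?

0x17700

The trailing 2 digits are F (max in base 16), so adding 1 cascades: they roll to 0 and the next digit up increments.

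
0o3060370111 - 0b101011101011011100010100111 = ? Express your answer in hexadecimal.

0x134C37A2

0o3060370111 = 0x18C1F049 in hexadecimal.
0b101011101011011100010100111 = 0x575B8A7 in hexadecimal.
Subtract column by column in base 16:
  9-7 → 2
  4-A → A (borrow)
  0-8-1 → 7 (borrow)
  F-B-1 → 3
  1-5 → C (borrow)
  C-7-1 → 4
  8-5 → 3
  1-0 → 1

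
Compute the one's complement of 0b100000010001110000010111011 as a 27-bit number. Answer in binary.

Invert each bit: 100000010001110000010111011 → 011111101110001111101000100.

0b011111101110001111101000100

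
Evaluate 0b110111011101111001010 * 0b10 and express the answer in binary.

0b1101110111011110010100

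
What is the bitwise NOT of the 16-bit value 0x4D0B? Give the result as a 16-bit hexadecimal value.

0xB2F4

Each hex digit d becomes F−d:
  4→B, D→2, 0→F, B→4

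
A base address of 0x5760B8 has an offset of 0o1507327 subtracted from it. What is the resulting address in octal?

0o24150741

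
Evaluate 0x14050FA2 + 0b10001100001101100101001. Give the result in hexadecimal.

0x144B2ACB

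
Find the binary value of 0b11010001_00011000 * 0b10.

0b11010001000110000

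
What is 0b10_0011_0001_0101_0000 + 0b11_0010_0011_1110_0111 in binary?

Add column by column in base 2, right to left:
  0+1 = 1
  0+1 = 1
  0+1 = 1
  0+0 = 0
  1+0 = 1
  0+1 = 1
  1+1 = 0 carry 1
  0+1+1 = 0 carry 1
  1+1+1 = 1 carry 1
  0+1+1 = 0 carry 1
  0+0+1 = 1
  0+0 = 0
  1+0 = 1
  1+1 = 0 carry 1
  0+0+1 = 1
  0+0 = 0
  0+1 = 1
  1+1 = 0 carry 1
  final carry 1

0b1010101010100110111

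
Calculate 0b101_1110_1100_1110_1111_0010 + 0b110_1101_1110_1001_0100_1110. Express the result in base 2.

0b110011001011100001000000

Add column by column in base 2, right to left:
  0+0 = 0
  1+1 = 0 carry 1
  0+1+1 = 0 carry 1
  0+1+1 = 0 carry 1
  1+0+1 = 0 carry 1
  1+0+1 = 0 carry 1
  1+1+1 = 1 carry 1
  1+0+1 = 0 carry 1
  0+1+1 = 0 carry 1
  1+0+1 = 0 carry 1
  1+0+1 = 0 carry 1
  1+1+1 = 1 carry 1
  0+0+1 = 1
  0+1 = 1
  1+1 = 0 carry 1
  1+1+1 = 1 carry 1
  0+1+1 = 0 carry 1
  1+0+1 = 0 carry 1
  1+1+1 = 1 carry 1
  1+1+1 = 1 carry 1
  1+0+1 = 0 carry 1
  0+1+1 = 0 carry 1
  1+1+1 = 1 carry 1
  final carry 1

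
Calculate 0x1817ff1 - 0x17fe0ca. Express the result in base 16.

Subtract column by column in base 16:
  1-a → 7 (borrow)
  f-c-1 → 2
  f-0 → f
  7-e → 9 (borrow)
  1-f-1 → 1 (borrow)
  8-7-1 → 0
  1-1 → 0

0x19f27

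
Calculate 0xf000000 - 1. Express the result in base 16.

The trailing 6 digits are 0, so subtracting 1 borrows through: they become F and the next digit up decrements.

0xeffffff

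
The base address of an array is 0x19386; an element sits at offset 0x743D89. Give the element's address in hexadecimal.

0x75D10F

Add column by column in base 16, right to left:
  6+9 = F
  8+8 = 0 carry 1
  3+D+1 = 1 carry 1
  9+3+1 = D
  1+4 = 5
  0+7 = 7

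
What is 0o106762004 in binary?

0b1000110111110010000000100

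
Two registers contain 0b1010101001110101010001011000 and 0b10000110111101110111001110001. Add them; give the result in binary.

Add column by column in base 2, right to left:
  0+1 = 1
  0+0 = 0
  0+0 = 0
  1+0 = 1
  1+1 = 0 carry 1
  0+1+1 = 0 carry 1
  1+1+1 = 1 carry 1
  0+0+1 = 1
  0+0 = 0
  0+1 = 1
  1+1 = 0 carry 1
  0+1+1 = 0 carry 1
  1+0+1 = 0 carry 1
  0+1+1 = 0 carry 1
  1+1+1 = 1 carry 1
  0+1+1 = 0 carry 1
  1+0+1 = 0 carry 1
  1+1+1 = 1 carry 1
  1+1+1 = 1 carry 1
  0+1+1 = 0 carry 1
  0+1+1 = 0 carry 1
  1+0+1 = 0 carry 1
  0+1+1 = 0 carry 1
  1+1+1 = 1 carry 1
  0+0+1 = 1
  1+0 = 1
  0+0 = 0
  1+0 = 1
  0+1 = 1

0b11011100001100100001011001001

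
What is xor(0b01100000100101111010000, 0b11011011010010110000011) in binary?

0b10111011110111001010011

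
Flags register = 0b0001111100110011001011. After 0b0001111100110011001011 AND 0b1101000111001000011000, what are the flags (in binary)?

AND bit by bit (1 only where both bits are 1):
  0001111100110011001011
& 1101000111001000011000
= 0001000100000000001000

0b0001000100000000001000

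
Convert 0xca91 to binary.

Expand each hex digit to 4 bits: c=1100 a=1010 9=1001 1=0001.

0b1100101010010001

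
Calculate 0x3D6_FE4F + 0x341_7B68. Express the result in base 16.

Add column by column in base 16, right to left:
  F+8 = 7 carry 1
  4+6+1 = B
  E+B = 9 carry 1
  F+7+1 = 7 carry 1
  6+1+1 = 8
  D+4 = 1 carry 1
  3+3+1 = 7

0x71879B7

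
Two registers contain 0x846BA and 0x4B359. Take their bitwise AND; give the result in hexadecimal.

AND each hex digit independently (no carries):
  8&4=0, 4&B=0, 6&3=2, B&5=1, A&9=8

0x00218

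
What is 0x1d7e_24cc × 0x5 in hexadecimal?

Multiply each base-16 digit by 5, carrying:
  c×5 = 60 → write c carry 3
  c×5+3 = 63 → write f carry 3
  4×5+3 = 23 → write 7 carry 1
  2×5+1 = 11 → write b
  e×5 = 70 → write 6 carry 4
  7×5+4 = 39 → write 7 carry 2
  d×5+2 = 67 → write 3 carry 4
  1×5+4 = 9 → write 9

0x9376b7fc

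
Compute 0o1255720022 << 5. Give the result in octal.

5 bits is not a whole number of base-8 digits; in binary: 1010101101111010000000010010 << 5 = 101010110111101000000001001000000.

0o52675001100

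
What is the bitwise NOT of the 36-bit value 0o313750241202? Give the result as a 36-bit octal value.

Each oct digit d becomes 7−d:
  3→4, 1→6, 3→4, 7→0, 5→2, 0→7, 2→5, 4→3, 1→6, 2→5, 0→7, 2→5

0o464027536575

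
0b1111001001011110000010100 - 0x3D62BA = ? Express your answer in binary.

0b1101001110101100101011010

0x3D62BA = 0b1111010110001010111010 in binary.
Subtract column by column in base 2:
  0-0 → 0
  0-1 → 1 (borrow)
  1-0-1 → 0
  0-1 → 1 (borrow)
  1-1-1 → 1 (borrow)
  0-1-1 → 0 (borrow)
  0-0-1 → 1 (borrow)
  0-1-1 → 0 (borrow)
  0-0-1 → 1 (borrow)
  0-1-1 → 0 (borrow)
  1-0-1 → 0
  1-0 → 1
  1-0 → 1
  1-1 → 0
  0-1 → 1 (borrow)
  1-0-1 → 0
  0-1 → 1 (borrow)
  0-0-1 → 1 (borrow)
  1-1-1 → 1 (borrow)
  0-1-1 → 0 (borrow)
  0-1-1 → 0 (borrow)
  1-1-1 → 1 (borrow)
  1-0-1 → 0
  1-0 → 1
  1-0 → 1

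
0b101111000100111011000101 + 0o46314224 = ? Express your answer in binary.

0b1010101011110011101011001

0o46314224 = 0b100110011001100010010100 in binary.
Add column by column in base 2, right to left:
  1+0 = 1
  0+0 = 0
  1+1 = 0 carry 1
  0+0+1 = 1
  0+1 = 1
  0+0 = 0
  1+0 = 1
  1+1 = 0 carry 1
  0+0+1 = 1
  1+0 = 1
  1+0 = 1
  1+1 = 0 carry 1
  0+1+1 = 0 carry 1
  0+0+1 = 1
  1+0 = 1
  0+1 = 1
  0+1 = 1
  0+0 = 0
  1+0 = 1
  1+1 = 0 carry 1
  1+1+1 = 1 carry 1
  1+0+1 = 0 carry 1
  0+0+1 = 1
  1+1 = 0 carry 1
  final carry 1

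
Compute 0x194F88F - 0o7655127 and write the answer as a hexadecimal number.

0x1759E38

0o7655127 = 0x1F5A57 in hexadecimal.
Subtract column by column in base 16:
  F-7 → 8
  8-5 → 3
  8-A → E (borrow)
  F-5-1 → 9
  4-F → 5 (borrow)
  9-1-1 → 7
  1-0 → 1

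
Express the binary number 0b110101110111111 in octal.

Group the bits in threes: 110 101 110 111 111 → 65677.

0o65677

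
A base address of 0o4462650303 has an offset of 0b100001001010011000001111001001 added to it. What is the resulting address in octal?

0b100001001010011000001111001001 = 0o4112301711 in octal.
Add column by column in base 8, right to left:
  3+1 = 4
  0+1 = 1
  3+7 = 2 carry 1
  0+1+1 = 2
  5+0 = 5
  6+3 = 1 carry 1
  2+2+1 = 5
  6+1 = 7
  4+1 = 5
  4+4 = 0 carry 1
  final carry 1

0o10575152214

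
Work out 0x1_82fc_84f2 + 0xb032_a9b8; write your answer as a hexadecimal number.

0x2332f2eaa

Add column by column in base 16, right to left:
  2+8 = a
  f+b = a carry 1
  4+9+1 = e
  8+a = 2 carry 1
  c+2+1 = f
  f+3 = 2 carry 1
  2+0+1 = 3
  8+b = 3 carry 1
  1+0+1 = 2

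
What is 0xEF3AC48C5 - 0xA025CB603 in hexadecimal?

Subtract column by column in base 16:
  5-3 → 2
  C-0 → C
  8-6 → 2
  4-B → 9 (borrow)
  C-C-1 → F (borrow)
  A-5-1 → 4
  3-2 → 1
  F-0 → F
  E-A → 4

0x4F14F92C2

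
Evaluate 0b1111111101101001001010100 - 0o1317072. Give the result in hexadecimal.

0b1111111101101001001010100 = 0x1FED254 in hexadecimal.
0o1317072 = 0x59E3A in hexadecimal.
Subtract column by column in base 16:
  4-A → A (borrow)
  5-3-1 → 1
  2-E → 4 (borrow)
  D-9-1 → 3
  E-5 → 9
  F-0 → F
  1-0 → 1

0x1F9341A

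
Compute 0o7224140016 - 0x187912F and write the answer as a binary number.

0o7224140016 = 0b111010010100001100000000001110 in binary.
0x187912F = 0b1100001111001000100101111 in binary.
Subtract column by column in base 2:
  0-1 → 1 (borrow)
  1-1-1 → 1 (borrow)
  1-1-1 → 1 (borrow)
  1-1-1 → 1 (borrow)
  0-0-1 → 1 (borrow)
  0-1-1 → 0 (borrow)
  0-0-1 → 1 (borrow)
  0-0-1 → 1 (borrow)
  0-1-1 → 0 (borrow)
  0-0-1 → 1 (borrow)
  0-0-1 → 1 (borrow)
  0-0-1 → 1 (borrow)
  0-1-1 → 0 (borrow)
  0-0-1 → 1 (borrow)
  1-0-1 → 0
  1-1 → 0
  0-1 → 1 (borrow)
  0-1-1 → 0 (borrow)
  0-1-1 → 0 (borrow)
  0-0-1 → 1 (borrow)
  1-0-1 → 0
  0-0 → 0
  1-0 → 1
  0-1 → 1 (borrow)
  0-1-1 → 0 (borrow)
  1-0-1 → 0
  0-0 → 0
  1-0 → 1
  1-0 → 1
  1-0 → 1

0b111000110010010010111011011111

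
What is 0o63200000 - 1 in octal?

0o63177777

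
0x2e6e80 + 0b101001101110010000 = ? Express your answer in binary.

0x2e6e80 = 0b1011100110111010000000 in binary.
Add column by column in base 2, right to left:
  0+0 = 0
  0+0 = 0
  0+0 = 0
  0+0 = 0
  0+1 = 1
  0+0 = 0
  0+0 = 0
  1+1 = 0 carry 1
  0+1+1 = 0 carry 1
  1+1+1 = 1 carry 1
  1+0+1 = 0 carry 1
  1+1+1 = 1 carry 1
  0+1+1 = 0 carry 1
  1+0+1 = 0 carry 1
  1+0+1 = 0 carry 1
  0+1+1 = 0 carry 1
  0+0+1 = 1
  1+1 = 0 carry 1
  1+0+1 = 0 carry 1
  1+0+1 = 0 carry 1
  0+0+1 = 1
  1+0 = 1

0b1100010000101000010000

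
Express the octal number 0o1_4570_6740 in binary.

0b1100101111000110111100000

Each octal digit is 3 bits: 1=001 4=100 5=101 7=111 0=000 6=110 7=111 4=100 0=000.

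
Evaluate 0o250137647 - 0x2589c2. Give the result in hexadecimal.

0o250137647 = 0x2a0bfa7 in hexadecimal.
Subtract column by column in base 16:
  7-2 → 5
  a-c → e (borrow)
  f-9-1 → 5
  b-8 → 3
  0-5 → b (borrow)
  a-2-1 → 7
  2-0 → 2

0x27b35e5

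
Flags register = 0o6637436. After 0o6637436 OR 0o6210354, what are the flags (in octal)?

0o6637776

OR each oct digit independently (no carries):
  6|6=6, 6|2=6, 3|1=3, 7|0=7, 4|3=7, 3|5=7, 6|4=6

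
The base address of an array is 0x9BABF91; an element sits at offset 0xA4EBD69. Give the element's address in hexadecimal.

0x14097CFA

Add column by column in base 16, right to left:
  1+9 = A
  9+6 = F
  F+D = C carry 1
  B+B+1 = 7 carry 1
  A+E+1 = 9 carry 1
  B+4+1 = 0 carry 1
  9+A+1 = 4 carry 1
  final carry 1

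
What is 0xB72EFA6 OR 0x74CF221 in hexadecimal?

0xF7EFFA7

OR each hex digit independently (no carries):
  B|7=F, 7|4=7, 2|C=E, E|F=F, F|2=F, A|2=A, 6|1=7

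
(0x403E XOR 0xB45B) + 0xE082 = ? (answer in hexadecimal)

First 0x403E XOR 0xB45B = 0xF465.
Add column by column in base 16, right to left:
  5+2 = 7
  6+8 = E
  4+0 = 4
  F+E = D carry 1
  final carry 1

0x1D4E7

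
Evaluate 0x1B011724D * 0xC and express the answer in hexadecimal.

0x1440D15B9C

Multiply each base-16 digit by 12, carrying:
  D×12 = 156 → write C carry 9
  4×12+9 = 57 → write 9 carry 3
  2×12+3 = 27 → write B carry 1
  7×12+1 = 85 → write 5 carry 5
  1×12+5 = 17 → write 1 carry 1
  1×12+1 = 13 → write D
  0×12 = 0 → write 0
  B×12 = 132 → write 4 carry 8
  1×12+8 = 20 → write 4 carry 1
  remaining carry: 1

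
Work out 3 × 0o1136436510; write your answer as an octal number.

Multiply each base-8 digit by 3, carrying:
  0×3 = 0 → write 0
  1×3 = 3 → write 3
  5×3 = 15 → write 7 carry 1
  6×3+1 = 19 → write 3 carry 2
  3×3+2 = 11 → write 3 carry 1
  4×3+1 = 13 → write 5 carry 1
  6×3+1 = 19 → write 3 carry 2
  3×3+2 = 11 → write 3 carry 1
  1×3+1 = 4 → write 4
  1×3 = 3 → write 3

0o3433533730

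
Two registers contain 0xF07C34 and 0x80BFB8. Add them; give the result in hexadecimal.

Add column by column in base 16, right to left:
  4+8 = C
  3+B = E
  C+F = B carry 1
  7+B+1 = 3 carry 1
  0+0+1 = 1
  F+8 = 7 carry 1
  final carry 1

0x1713BEC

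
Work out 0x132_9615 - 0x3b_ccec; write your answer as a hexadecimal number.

0xf6c929

Subtract column by column in base 16:
  5-c → 9 (borrow)
  1-e-1 → 2 (borrow)
  6-c-1 → 9 (borrow)
  9-c-1 → c (borrow)
  2-b-1 → 6 (borrow)
  3-3-1 → f (borrow)
  1-0-1 → 0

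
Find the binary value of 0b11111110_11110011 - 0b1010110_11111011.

0b1010011111111000

Subtract column by column in base 2:
  1-1 → 0
  1-1 → 0
  0-0 → 0
  0-1 → 1 (borrow)
  1-1-1 → 1 (borrow)
  1-1-1 → 1 (borrow)
  1-1-1 → 1 (borrow)
  1-1-1 → 1 (borrow)
  0-0-1 → 1 (borrow)
  1-1-1 → 1 (borrow)
  1-1-1 → 1 (borrow)
  1-0-1 → 0
  1-1 → 0
  1-0 → 1
  1-1 → 0
  1-0 → 1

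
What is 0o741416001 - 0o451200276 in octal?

0o270215503

Subtract column by column in base 8:
  1-6 → 3 (borrow)
  0-7-1 → 0 (borrow)
  0-2-1 → 5 (borrow)
  6-0-1 → 5
  1-0 → 1
  4-2 → 2
  1-1 → 0
  4-5 → 7 (borrow)
  7-4-1 → 2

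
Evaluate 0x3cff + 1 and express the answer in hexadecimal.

0x3d00

The trailing 2 digits are F (max in base 16), so adding 1 cascades: they roll to 0 and the next digit up increments.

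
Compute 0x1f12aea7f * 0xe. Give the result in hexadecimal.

0x1b3058d2f2

Multiply each base-16 digit by 14, carrying:
  f×14 = 210 → write 2 carry 13
  7×14+13 = 111 → write f carry 6
  a×14+6 = 146 → write 2 carry 9
  e×14+9 = 205 → write d carry 12
  a×14+12 = 152 → write 8 carry 9
  2×14+9 = 37 → write 5 carry 2
  1×14+2 = 16 → write 0 carry 1
  f×14+1 = 211 → write 3 carry 13
  1×14+13 = 27 → write b carry 1
  remaining carry: 1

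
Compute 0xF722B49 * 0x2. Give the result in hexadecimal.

0x1EE45692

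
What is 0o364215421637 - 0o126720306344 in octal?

Subtract column by column in base 8:
  7-4 → 3
  3-4 → 7 (borrow)
  6-3-1 → 2
  1-6 → 3 (borrow)
  2-0-1 → 1
  4-3 → 1
  5-0 → 5
  1-2 → 7 (borrow)
  2-7-1 → 2 (borrow)
  4-6-1 → 5 (borrow)
  6-2-1 → 3
  3-1 → 2

0o235275113273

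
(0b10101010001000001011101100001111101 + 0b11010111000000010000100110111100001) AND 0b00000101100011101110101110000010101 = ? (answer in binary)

Add column by column in base 2, right to left:
  1+1 = 0 carry 1
  0+0+1 = 1
  1+0 = 1
  1+0 = 1
  1+0 = 1
  1+1 = 0 carry 1
  1+1+1 = 1 carry 1
  0+1+1 = 0 carry 1
  0+1+1 = 0 carry 1
  0+0+1 = 1
  0+1 = 1
  1+1 = 0 carry 1
  1+0+1 = 0 carry 1
  0+0+1 = 1
  1+1 = 0 carry 1
  1+0+1 = 0 carry 1
  1+0+1 = 0 carry 1
  0+0+1 = 1
  1+0 = 1
  0+1 = 1
  0+0 = 0
  0+0 = 0
  0+0 = 0
  0+0 = 0
  1+0 = 1
  0+0 = 0
  0+0 = 0
  0+1 = 1
  1+1 = 0 carry 1
  0+1+1 = 0 carry 1
  1+0+1 = 0 carry 1
  0+1+1 = 0 carry 1
  1+0+1 = 0 carry 1
  0+1+1 = 0 carry 1
  1+1+1 = 1 carry 1
  final carry 1
Sum = 0b110000001001000011100010011001011110; now AND with 0b00000101100011101110101110000010101:
  110000001001000011100010011001011110
& 000000101100011101110101110000010101
= 000000001000000001100000010000010100

0b1000000001100000010000010100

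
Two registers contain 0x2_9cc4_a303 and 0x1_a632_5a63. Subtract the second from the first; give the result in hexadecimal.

Subtract column by column in base 16:
  3-3 → 0
  0-6 → a (borrow)
  3-a-1 → 8 (borrow)
  a-5-1 → 4
  4-2 → 2
  c-3 → 9
  c-6 → 6
  9-a → f (borrow)
  2-1-1 → 0

0xf69248a0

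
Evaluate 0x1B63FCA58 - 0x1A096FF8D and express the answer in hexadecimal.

Subtract column by column in base 16:
  8-D → B (borrow)
  5-8-1 → C (borrow)
  A-F-1 → A (borrow)
  C-F-1 → C (borrow)
  F-6-1 → 8
  3-9 → A (borrow)
  6-0-1 → 5
  B-A → 1
  1-1 → 0

0x15A8CACB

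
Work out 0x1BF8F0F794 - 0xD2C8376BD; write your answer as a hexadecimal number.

0xECC6D80D7

Subtract column by column in base 16:
  4-D → 7 (borrow)
  9-B-1 → D (borrow)
  7-6-1 → 0
  F-7 → 8
  0-3 → D (borrow)
  F-8-1 → 6
  8-C → C (borrow)
  F-2-1 → C
  B-D → E (borrow)
  1-0-1 → 0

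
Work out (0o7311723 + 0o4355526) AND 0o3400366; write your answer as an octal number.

0o3400040

Add column by column in base 8, right to left:
  3+6 = 1 carry 1
  2+2+1 = 5
  7+5 = 4 carry 1
  1+5+1 = 7
  1+5 = 6
  3+3 = 6
  7+4 = 3 carry 1
  final carry 1
Sum = 0o13667451; now AND with 0o3400366:
  1&0=0, 3&3=3, 6&4=4, 6&0=0, 7&0=0, 4&3=0, 5&6=4, 1&6=0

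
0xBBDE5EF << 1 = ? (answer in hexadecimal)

0x177BCBDE

1 bits is not a whole number of base-16 digits; in binary: 1011101111011110010111101111 << 1 = 10111011110111100101111011110.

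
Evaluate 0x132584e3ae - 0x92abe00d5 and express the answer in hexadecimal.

0x9fac6e2d9

Subtract column by column in base 16:
  e-5 → 9
  a-d → d (borrow)
  3-0-1 → 2
  e-0 → e
  4-e → 6 (borrow)
  8-b-1 → c (borrow)
  5-a-1 → a (borrow)
  2-2-1 → f (borrow)
  3-9-1 → 9 (borrow)
  1-0-1 → 0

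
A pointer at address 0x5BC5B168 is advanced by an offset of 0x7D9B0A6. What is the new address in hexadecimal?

Add column by column in base 16, right to left:
  8+6 = E
  6+A = 0 carry 1
  1+0+1 = 2
  B+B = 6 carry 1
  5+9+1 = F
  C+D = 9 carry 1
  B+7+1 = 3 carry 1
  5+0+1 = 6

0x639F620E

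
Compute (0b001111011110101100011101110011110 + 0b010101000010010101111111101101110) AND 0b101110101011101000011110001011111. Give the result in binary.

Add column by column in base 2, right to left:
  0+0 = 0
  1+1 = 0 carry 1
  1+1+1 = 1 carry 1
  1+1+1 = 1 carry 1
  1+0+1 = 0 carry 1
  0+1+1 = 0 carry 1
  0+1+1 = 0 carry 1
  1+0+1 = 0 carry 1
  1+1+1 = 1 carry 1
  1+1+1 = 1 carry 1
  0+1+1 = 0 carry 1
  1+1+1 = 1 carry 1
  1+1+1 = 1 carry 1
  1+1+1 = 1 carry 1
  0+1+1 = 0 carry 1
  0+1+1 = 0 carry 1
  0+0+1 = 1
  1+1 = 0 carry 1
  1+0+1 = 0 carry 1
  0+1+1 = 0 carry 1
  1+0+1 = 0 carry 1
  0+0+1 = 1
  1+1 = 0 carry 1
  1+0+1 = 0 carry 1
  1+0+1 = 0 carry 1
  1+0+1 = 0 carry 1
  0+0+1 = 1
  1+1 = 0 carry 1
  1+0+1 = 0 carry 1
  1+1+1 = 1 carry 1
  1+0+1 = 0 carry 1
  0+1+1 = 0 carry 1
  final carry 1
Sum = 0b100100100001000010011101100001100; now AND with 0b101110101011101000011110001011111:
  100100100001000010011101100001100
& 101110101011101000011110001011111
= 100100100001000000011100000001100

0b100100100001000000011100000001100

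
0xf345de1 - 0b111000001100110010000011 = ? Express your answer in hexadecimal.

0b111000001100110010000011 = 0xe0cc83 in hexadecimal.
Subtract column by column in base 16:
  1-3 → e (borrow)
  e-8-1 → 5
  d-c → 1
  5-c → 9 (borrow)
  4-0-1 → 3
  3-e → 5 (borrow)
  f-0-1 → e

0xe53915e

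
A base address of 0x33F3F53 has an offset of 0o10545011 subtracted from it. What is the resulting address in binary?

0x33F3F53 = 0b11001111110011111101010011 in binary.
0o10545011 = 0b1000101100101000001001 in binary.
Subtract column by column in base 2:
  1-1 → 0
  1-0 → 1
  0-0 → 0
  0-1 → 1 (borrow)
  1-0-1 → 0
  0-0 → 0
  1-0 → 1
  0-0 → 0
  1-0 → 1
  1-1 → 0
  1-0 → 1
  1-1 → 0
  1-0 → 1
  1-0 → 1
  0-1 → 1 (borrow)
  0-1-1 → 0 (borrow)
  1-0-1 → 0
  1-1 → 0
  1-0 → 1
  1-0 → 1
  1-0 → 1
  1-1 → 0
  0-0 → 0
  0-0 → 0
  1-0 → 1
  1-0 → 1

0b11000111000111010101001010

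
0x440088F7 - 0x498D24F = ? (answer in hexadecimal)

Subtract column by column in base 16:
  7-F → 8 (borrow)
  F-4-1 → A
  8-2 → 6
  8-D → B (borrow)
  0-8-1 → 7 (borrow)
  0-9-1 → 6 (borrow)
  4-4-1 → F (borrow)
  4-0-1 → 3

0x3F67B6A8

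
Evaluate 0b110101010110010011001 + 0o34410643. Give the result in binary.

0o34410643 = 0b11100100001000110100011 in binary.
Add column by column in base 2, right to left:
  1+1 = 0 carry 1
  0+1+1 = 0 carry 1
  0+0+1 = 1
  1+0 = 1
  1+0 = 1
  0+1 = 1
  0+0 = 0
  1+1 = 0 carry 1
  0+1+1 = 0 carry 1
  0+0+1 = 1
  1+0 = 1
  1+0 = 1
  0+1 = 1
  1+0 = 1
  0+0 = 0
  1+0 = 1
  0+0 = 0
  1+1 = 0 carry 1
  0+0+1 = 1
  1+0 = 1
  1+1 = 0 carry 1
  0+1+1 = 0 carry 1
  0+1+1 = 0 carry 1
  final carry 1

0b100011001011111000111100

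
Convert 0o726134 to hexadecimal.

0x3AC5C

Each octal digit is 3 bits: 7=111 2=010 6=110 1=001 3=011 4=100.
Group the bits into nibbles: 0011 1010 1100 0101 1100 → 3AC5C.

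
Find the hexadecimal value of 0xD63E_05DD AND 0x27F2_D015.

0x06320015

AND each hex digit independently (no carries):
  D&2=0, 6&7=6, 3&F=3, E&2=2, 0&D=0, 5&0=0, D&1=1, D&5=5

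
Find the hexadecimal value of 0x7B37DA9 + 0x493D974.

0xC47571D

Add column by column in base 16, right to left:
  9+4 = D
  A+7 = 1 carry 1
  D+9+1 = 7 carry 1
  7+D+1 = 5 carry 1
  3+3+1 = 7
  B+9 = 4 carry 1
  7+4+1 = C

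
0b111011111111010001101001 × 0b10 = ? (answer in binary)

0b1110111111110100011010010

Multiply each base-2 digit by 2, carrying:
  1×2 = 2 → write 0 carry 1
  0×2+1 = 1 → write 1
  0×2 = 0 → write 0
  1×2 = 2 → write 0 carry 1
  0×2+1 = 1 → write 1
  1×2 = 2 → write 0 carry 1
  1×2+1 = 3 → write 1 carry 1
  0×2+1 = 1 → write 1
  0×2 = 0 → write 0
  0×2 = 0 → write 0
  1×2 = 2 → write 0 carry 1
  0×2+1 = 1 → write 1
  1×2 = 2 → write 0 carry 1
  1×2+1 = 3 → write 1 carry 1
  1×2+1 = 3 → write 1 carry 1
  1×2+1 = 3 → write 1 carry 1
  1×2+1 = 3 → write 1 carry 1
  1×2+1 = 3 → write 1 carry 1
  1×2+1 = 3 → write 1 carry 1
  1×2+1 = 3 → write 1 carry 1
  0×2+1 = 1 → write 1
  1×2 = 2 → write 0 carry 1
  1×2+1 = 3 → write 1 carry 1
  1×2+1 = 3 → write 1 carry 1
  remaining carry: 1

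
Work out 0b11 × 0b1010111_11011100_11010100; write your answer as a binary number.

0b1000001111001011001111100

Multiply each base-2 digit by 3, carrying:
  0×3 = 0 → write 0
  0×3 = 0 → write 0
  1×3 = 3 → write 1 carry 1
  0×3+1 = 1 → write 1
  1×3 = 3 → write 1 carry 1
  0×3+1 = 1 → write 1
  1×3 = 3 → write 1 carry 1
  1×3+1 = 4 → write 0 carry 2
  0×3+2 = 2 → write 0 carry 1
  0×3+1 = 1 → write 1
  1×3 = 3 → write 1 carry 1
  1×3+1 = 4 → write 0 carry 2
  1×3+2 = 5 → write 1 carry 2
  0×3+2 = 2 → write 0 carry 1
  1×3+1 = 4 → write 0 carry 2
  1×3+2 = 5 → write 1 carry 2
  1×3+2 = 5 → write 1 carry 2
  1×3+2 = 5 → write 1 carry 2
  1×3+2 = 5 → write 1 carry 2
  0×3+2 = 2 → write 0 carry 1
  1×3+1 = 4 → write 0 carry 2
  0×3+2 = 2 → write 0 carry 1
  1×3+1 = 4 → write 0 carry 2
  remaining carry: 10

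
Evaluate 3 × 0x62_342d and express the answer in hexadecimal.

Multiply each base-16 digit by 3, carrying:
  d×3 = 39 → write 7 carry 2
  2×3+2 = 8 → write 8
  4×3 = 12 → write c
  3×3 = 9 → write 9
  2×3 = 6 → write 6
  6×3 = 18 → write 2 carry 1
  remaining carry: 1

0x1269c87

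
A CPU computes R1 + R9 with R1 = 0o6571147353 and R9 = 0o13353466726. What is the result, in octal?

Add column by column in base 8, right to left:
  3+6 = 1 carry 1
  5+2+1 = 0 carry 1
  3+7+1 = 3 carry 1
  7+6+1 = 6 carry 1
  4+6+1 = 3 carry 1
  1+4+1 = 6
  1+3 = 4
  7+5 = 4 carry 1
  5+3+1 = 1 carry 1
  6+3+1 = 2 carry 1
  0+1+1 = 2

0o22144636301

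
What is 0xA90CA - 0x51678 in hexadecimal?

Subtract column by column in base 16:
  A-8 → 2
  C-7 → 5
  0-6 → A (borrow)
  9-1-1 → 7
  A-5 → 5

0x57A52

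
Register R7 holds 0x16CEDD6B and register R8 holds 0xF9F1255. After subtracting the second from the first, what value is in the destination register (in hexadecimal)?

Subtract column by column in base 16:
  B-5 → 6
  6-5 → 1
  D-2 → B
  D-1 → C
  E-F → F (borrow)
  C-9-1 → 2
  6-F → 7 (borrow)
  1-0-1 → 0

0x72FCB16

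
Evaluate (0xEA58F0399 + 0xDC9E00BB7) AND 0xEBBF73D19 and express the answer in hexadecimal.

0xC2B670D10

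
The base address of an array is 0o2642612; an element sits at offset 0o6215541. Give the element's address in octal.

0o11060353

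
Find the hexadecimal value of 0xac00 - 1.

0xabff

The trailing 2 digits are 0, so subtracting 1 borrows through: they become F and the next digit up decrements.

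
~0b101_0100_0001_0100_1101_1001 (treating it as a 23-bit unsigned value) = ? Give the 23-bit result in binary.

Invert each bit: 10101000001010011011001 → 01010111110101100100110.

0b01010111110101100100110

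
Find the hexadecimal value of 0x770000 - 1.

The trailing 4 digits are 0, so subtracting 1 borrows through: they become F and the next digit up decrements.

0x76FFFF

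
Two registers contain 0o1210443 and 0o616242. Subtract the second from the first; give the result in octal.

0o372201

Subtract column by column in base 8:
  3-2 → 1
  4-4 → 0
  4-2 → 2
  0-6 → 2 (borrow)
  1-1-1 → 7 (borrow)
  2-6-1 → 3 (borrow)
  1-0-1 → 0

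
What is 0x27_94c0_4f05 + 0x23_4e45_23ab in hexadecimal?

Add column by column in base 16, right to left:
  5+b = 0 carry 1
  0+a+1 = b
  f+3 = 2 carry 1
  4+2+1 = 7
  0+5 = 5
  c+4 = 0 carry 1
  4+e+1 = 3 carry 1
  9+4+1 = e
  7+3 = a
  2+2 = 4

0x4ae30572b0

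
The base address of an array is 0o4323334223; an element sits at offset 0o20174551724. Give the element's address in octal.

0o24520106147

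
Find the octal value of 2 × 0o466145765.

0o1154313752

Multiply each base-8 digit by 2, carrying:
  5×2 = 10 → write 2 carry 1
  6×2+1 = 13 → write 5 carry 1
  7×2+1 = 15 → write 7 carry 1
  5×2+1 = 11 → write 3 carry 1
  4×2+1 = 9 → write 1 carry 1
  1×2+1 = 3 → write 3
  6×2 = 12 → write 4 carry 1
  6×2+1 = 13 → write 5 carry 1
  4×2+1 = 9 → write 1 carry 1
  remaining carry: 1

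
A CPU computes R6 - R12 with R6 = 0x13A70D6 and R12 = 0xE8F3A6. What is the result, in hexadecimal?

0x517D30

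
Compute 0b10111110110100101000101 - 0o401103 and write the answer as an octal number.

0b10111110110100101000101 = 0o27664505 in octal.
Subtract column by column in base 8:
  5-3 → 2
  0-0 → 0
  5-1 → 4
  4-1 → 3
  6-0 → 6
  6-4 → 2
  7-0 → 7
  2-0 → 2

0o27263402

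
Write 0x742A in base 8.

0o72052

Expand each hex digit to 4 bits: 7=0111 4=0100 2=0010 A=1010.
Group the bits in threes: 111 010 000 101 010 → 72052.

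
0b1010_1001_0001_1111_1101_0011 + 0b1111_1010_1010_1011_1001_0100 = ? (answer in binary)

Add column by column in base 2, right to left:
  1+0 = 1
  1+0 = 1
  0+1 = 1
  0+0 = 0
  1+1 = 0 carry 1
  0+0+1 = 1
  1+0 = 1
  1+1 = 0 carry 1
  1+1+1 = 1 carry 1
  1+1+1 = 1 carry 1
  1+0+1 = 0 carry 1
  1+1+1 = 1 carry 1
  1+0+1 = 0 carry 1
  0+1+1 = 0 carry 1
  0+0+1 = 1
  0+1 = 1
  1+0 = 1
  0+1 = 1
  0+0 = 0
  1+1 = 0 carry 1
  0+1+1 = 0 carry 1
  1+1+1 = 1 carry 1
  0+1+1 = 0 carry 1
  1+1+1 = 1 carry 1
  final carry 1

0b1101000111100101101100111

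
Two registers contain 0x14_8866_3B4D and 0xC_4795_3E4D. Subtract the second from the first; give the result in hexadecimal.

0x840D0FD00

Subtract column by column in base 16:
  D-D → 0
  4-4 → 0
  B-E → D (borrow)
  3-3-1 → F (borrow)
  6-5-1 → 0
  6-9 → D (borrow)
  8-7-1 → 0
  8-4 → 4
  4-C → 8 (borrow)
  1-0-1 → 0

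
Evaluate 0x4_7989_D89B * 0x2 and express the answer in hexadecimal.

0x8F313B136

Multiply each base-16 digit by 2, carrying:
  B×2 = 22 → write 6 carry 1
  9×2+1 = 19 → write 3 carry 1
  8×2+1 = 17 → write 1 carry 1
  D×2+1 = 27 → write B carry 1
  9×2+1 = 19 → write 3 carry 1
  8×2+1 = 17 → write 1 carry 1
  9×2+1 = 19 → write 3 carry 1
  7×2+1 = 15 → write F
  4×2 = 8 → write 8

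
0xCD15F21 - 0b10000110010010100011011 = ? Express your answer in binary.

0b1100100011100011101000000110

0xCD15F21 = 0b1100110100010101111100100001 in binary.
Subtract column by column in base 2:
  1-1 → 0
  0-1 → 1 (borrow)
  0-0-1 → 1 (borrow)
  0-1-1 → 0 (borrow)
  0-1-1 → 0 (borrow)
  1-0-1 → 0
  0-0 → 0
  0-0 → 0
  1-1 → 0
  1-0 → 1
  1-1 → 0
  1-0 → 1
  1-0 → 1
  0-1 → 1 (borrow)
  1-0-1 → 0
  0-0 → 0
  1-1 → 0
  0-1 → 1 (borrow)
  0-0-1 → 1 (borrow)
  0-0-1 → 1 (borrow)
  1-0-1 → 0
  0-0 → 0
  1-1 → 0
  1-0 → 1
  0-0 → 0
  0-0 → 0
  1-0 → 1
  1-0 → 1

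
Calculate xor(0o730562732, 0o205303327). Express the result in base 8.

XOR each oct digit independently (no carries):
  7^2=5, 3^0=3, 0^5=5, 5^3=6, 6^0=6, 2^3=1, 7^3=4, 3^2=1, 2^7=5

0o535661415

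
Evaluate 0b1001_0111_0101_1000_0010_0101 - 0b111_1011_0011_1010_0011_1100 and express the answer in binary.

Subtract column by column in base 2:
  1-0 → 1
  0-0 → 0
  1-1 → 0
  0-1 → 1 (borrow)
  0-1-1 → 0 (borrow)
  1-1-1 → 1 (borrow)
  0-0-1 → 1 (borrow)
  0-0-1 → 1 (borrow)
  0-0-1 → 1 (borrow)
  0-1-1 → 0 (borrow)
  0-0-1 → 1 (borrow)
  1-1-1 → 1 (borrow)
  1-1-1 → 1 (borrow)
  0-1-1 → 0 (borrow)
  1-0-1 → 0
  0-0 → 0
  1-1 → 0
  1-1 → 0
  1-0 → 1
  0-1 → 1 (borrow)
  1-1-1 → 1 (borrow)
  0-1-1 → 0 (borrow)
  0-1-1 → 0 (borrow)
  1-0-1 → 0

0b111000001110111101001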